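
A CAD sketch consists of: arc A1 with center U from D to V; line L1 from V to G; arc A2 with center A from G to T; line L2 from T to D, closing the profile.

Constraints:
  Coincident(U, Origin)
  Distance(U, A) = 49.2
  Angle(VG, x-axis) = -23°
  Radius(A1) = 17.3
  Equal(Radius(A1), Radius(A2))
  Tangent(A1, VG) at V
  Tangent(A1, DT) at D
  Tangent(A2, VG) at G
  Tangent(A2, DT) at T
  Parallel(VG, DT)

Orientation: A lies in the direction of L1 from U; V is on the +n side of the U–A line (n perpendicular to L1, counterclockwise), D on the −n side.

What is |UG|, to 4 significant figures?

52.15

The slot axis is L1's direction at -23.0°, so u = (cos -23.0°, sin -23.0°) = (0.9205, -0.3907) and n = (−sin -23.0°, cos -23.0°) = (0.3907, 0.9205). U is at the origin and A lies 49.2 along u from U, so A = 49.2·u = (45.29, -19.22). Tangency of A1 to both parallel lines with radius 17.3 puts V and D at U ± 17.3·n: V = (6.760, 15.92), D = (-6.760, -15.92). Equal radii place G and T the same way about A: G = A + 17.3·n = (52.05, -3.299), T = A − 17.3·n = (38.53, -35.15). Then |UG| = |G − U| = 52.15.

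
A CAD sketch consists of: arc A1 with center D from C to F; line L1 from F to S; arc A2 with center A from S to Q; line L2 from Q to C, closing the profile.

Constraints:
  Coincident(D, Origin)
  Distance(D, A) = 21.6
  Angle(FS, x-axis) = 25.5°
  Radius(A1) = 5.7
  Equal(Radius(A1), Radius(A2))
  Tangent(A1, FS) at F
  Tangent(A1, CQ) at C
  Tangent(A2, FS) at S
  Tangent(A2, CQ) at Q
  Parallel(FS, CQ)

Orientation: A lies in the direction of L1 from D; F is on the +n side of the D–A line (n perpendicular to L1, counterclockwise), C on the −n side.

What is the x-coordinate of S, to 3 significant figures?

17.0

The slot axis is L1's direction at 25.5°, so u = (cos 25.5°, sin 25.5°) = (0.903, 0.431) and n = (−sin 25.5°, cos 25.5°) = (-0.431, 0.903). D is at the origin and A lies 21.6 along u from D, so A = 21.6·u = (19.5, 9.30). Tangency of A1 to both parallel lines with radius 5.7 puts F and C at D ± 5.7·n: F = (-2.45, 5.14), C = (2.45, -5.14). Equal radii place S and Q the same way about A: S = A + 5.7·n = (17.0, 14.4), Q = A − 5.7·n = (21.9, 4.15). So S.x = 17.0.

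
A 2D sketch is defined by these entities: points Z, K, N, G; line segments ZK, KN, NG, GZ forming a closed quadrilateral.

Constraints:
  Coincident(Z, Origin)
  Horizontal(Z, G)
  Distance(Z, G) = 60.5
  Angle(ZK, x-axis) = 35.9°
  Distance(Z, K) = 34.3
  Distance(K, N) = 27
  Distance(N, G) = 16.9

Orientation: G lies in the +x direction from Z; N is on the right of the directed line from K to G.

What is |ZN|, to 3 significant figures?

43.7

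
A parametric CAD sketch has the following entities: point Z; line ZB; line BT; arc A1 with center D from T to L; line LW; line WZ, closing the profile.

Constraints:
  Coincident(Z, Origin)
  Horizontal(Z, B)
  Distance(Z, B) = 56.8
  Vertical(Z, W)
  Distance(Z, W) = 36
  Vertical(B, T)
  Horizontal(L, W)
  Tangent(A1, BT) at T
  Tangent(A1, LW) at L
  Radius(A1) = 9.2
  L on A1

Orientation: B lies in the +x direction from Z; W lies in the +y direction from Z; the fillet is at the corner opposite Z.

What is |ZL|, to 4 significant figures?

59.68

Z is at the origin; ZB is horizontal with |ZB| = 56.8 and B on the +x side, so B = (56.80, 0.000). ZW is vertical with |ZW| = 36.0 and W on the +y side, so W = (0.000, 36.00). The virtual corner opposite Z is at (56.80, 36.00). A1 meets BT tangentially, so DT is at right angles to BT and A1 meets LW tangentially, so DL is at right angles to LW, with radius 9.2, so the center D sits 9.2 in from both sides at D = (47.60, 26.80). That places the tangent points at T = (56.80, 26.80) on BT and L = (47.60, 36.00) on LW. Then |ZL| = |L − Z| = 59.68.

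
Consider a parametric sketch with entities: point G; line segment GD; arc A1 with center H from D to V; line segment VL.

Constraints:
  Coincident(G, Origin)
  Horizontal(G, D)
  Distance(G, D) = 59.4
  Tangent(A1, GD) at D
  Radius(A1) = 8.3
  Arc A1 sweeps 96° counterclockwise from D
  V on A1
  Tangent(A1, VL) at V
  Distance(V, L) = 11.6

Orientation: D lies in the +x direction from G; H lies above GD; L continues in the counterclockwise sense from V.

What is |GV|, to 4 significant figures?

68.27

The tangent condition forces HD to be normal to GD, so H = D + (0, 8.3) = (59.40, 8.300). On A1, D sits at bearing -90° from H; a 96° counterclockwise sweep puts V at bearing 6°, so V = H + 8.3·(cos 6°, sin 6°) = (67.65, 9.168). Then |GV| = |V − G| = 68.27.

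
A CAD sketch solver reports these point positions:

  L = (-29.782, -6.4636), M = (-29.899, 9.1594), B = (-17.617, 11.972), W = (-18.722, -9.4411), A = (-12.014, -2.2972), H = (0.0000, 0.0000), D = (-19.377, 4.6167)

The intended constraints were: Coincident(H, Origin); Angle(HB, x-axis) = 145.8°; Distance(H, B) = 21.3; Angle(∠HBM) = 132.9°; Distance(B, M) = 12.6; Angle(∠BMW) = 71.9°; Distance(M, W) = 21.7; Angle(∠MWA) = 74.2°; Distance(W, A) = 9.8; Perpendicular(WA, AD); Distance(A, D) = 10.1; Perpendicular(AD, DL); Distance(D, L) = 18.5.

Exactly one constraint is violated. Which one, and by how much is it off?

Distance(D, L) = 18.5 — off by 3.30.

H = (0.00, 0.00) ✓; HB at 145.8° ✓; |HB| = 21.30 ✓; ∠HBM = 132.9° ✓; |BM| = 12.60 ✓; ∠BMW = 71.90° ✓; |MW| = 21.70 ✓; ∠MWA = 74.20° ✓; |WA| = 9.800 ✓; ∠(WA, AD) = 90.00° ✓; |AD| = 10.10 ✓; ∠(AD, DL) = 90.00° ✓; |DL| = 15.20 ✗.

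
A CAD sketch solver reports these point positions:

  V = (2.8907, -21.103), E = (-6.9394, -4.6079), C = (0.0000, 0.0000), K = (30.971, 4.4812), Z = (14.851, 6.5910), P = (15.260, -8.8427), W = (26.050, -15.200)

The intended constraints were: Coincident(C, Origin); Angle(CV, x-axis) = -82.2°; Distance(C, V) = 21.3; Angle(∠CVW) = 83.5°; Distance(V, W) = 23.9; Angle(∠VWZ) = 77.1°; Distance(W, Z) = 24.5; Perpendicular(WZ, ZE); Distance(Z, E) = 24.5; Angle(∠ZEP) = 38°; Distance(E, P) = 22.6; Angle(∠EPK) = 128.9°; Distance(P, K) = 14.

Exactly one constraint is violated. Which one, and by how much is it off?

Distance(P, K) = 14 — off by 6.60.

C = (0.00, 0.00) ✓; CV at -82.20° ✓; |CV| = 21.30 ✓; ∠CVW = 83.50° ✓; |VW| = 23.90 ✓; ∠VWZ = 77.10° ✓; |WZ| = 24.50 ✓; ∠(WZ, ZE) = 90.00° ✓; |ZE| = 24.50 ✓; ∠ZEP = 38.00° ✓; |EP| = 22.60 ✓; ∠EPK = 128.9° ✓; |PK| = 20.60 ✗.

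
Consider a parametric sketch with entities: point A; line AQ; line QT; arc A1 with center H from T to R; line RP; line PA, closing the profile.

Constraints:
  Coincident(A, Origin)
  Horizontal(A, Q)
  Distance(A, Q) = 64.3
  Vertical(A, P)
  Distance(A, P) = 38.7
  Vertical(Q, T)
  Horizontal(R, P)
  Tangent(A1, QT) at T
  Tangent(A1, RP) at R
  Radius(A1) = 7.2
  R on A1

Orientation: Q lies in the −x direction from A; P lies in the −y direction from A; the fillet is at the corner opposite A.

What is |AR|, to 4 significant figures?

68.98

The virtual corner opposite A is at (-64.30, -38.70). Since A1 is tangent to QT there, HT ⟂ QT and since A1 is tangent to RP there, HR ⟂ RP, with radius 7.2, so the center H sits 7.2 in from both sides at H = (-57.10, -31.50). That places the tangent points at T = (-64.30, -31.50) on QT and R = (-57.10, -38.70) on RP. Then |AR| = |R − A| = 68.98.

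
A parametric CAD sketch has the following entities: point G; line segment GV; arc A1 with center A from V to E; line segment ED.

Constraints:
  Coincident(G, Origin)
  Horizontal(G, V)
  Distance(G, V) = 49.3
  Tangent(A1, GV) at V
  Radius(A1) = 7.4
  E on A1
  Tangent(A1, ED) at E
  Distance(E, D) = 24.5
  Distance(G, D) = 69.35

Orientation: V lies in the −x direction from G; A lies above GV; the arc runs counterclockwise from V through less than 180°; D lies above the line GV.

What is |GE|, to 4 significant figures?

46.32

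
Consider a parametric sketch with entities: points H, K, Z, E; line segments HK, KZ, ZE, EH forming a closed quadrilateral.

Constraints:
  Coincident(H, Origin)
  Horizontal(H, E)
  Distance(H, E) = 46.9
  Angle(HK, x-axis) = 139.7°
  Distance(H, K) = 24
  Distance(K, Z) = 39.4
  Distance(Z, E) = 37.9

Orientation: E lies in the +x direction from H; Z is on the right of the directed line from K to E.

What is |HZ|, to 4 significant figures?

15.45

H is at the origin; H and E share the same y with |HE| = 46.9 and E in +x, so E = (46.9, 0). HK runs at 139.7° with |HK| = 24.0, so K = (-18.30, 15.52). Z is determined by |KZ| = 39.4 and |ZE| = 37.9 together: it lies at the intersection of circle(K, 39.4) and circle(E, 37.9). With |KE| = 67.03, the foot of the radical line on KE is 34.38 from K and the perpendicular offset is √(39.4² − 34.38²) = 19.25. Taking the right-of-KE solution: Z = (10.68, -11.16).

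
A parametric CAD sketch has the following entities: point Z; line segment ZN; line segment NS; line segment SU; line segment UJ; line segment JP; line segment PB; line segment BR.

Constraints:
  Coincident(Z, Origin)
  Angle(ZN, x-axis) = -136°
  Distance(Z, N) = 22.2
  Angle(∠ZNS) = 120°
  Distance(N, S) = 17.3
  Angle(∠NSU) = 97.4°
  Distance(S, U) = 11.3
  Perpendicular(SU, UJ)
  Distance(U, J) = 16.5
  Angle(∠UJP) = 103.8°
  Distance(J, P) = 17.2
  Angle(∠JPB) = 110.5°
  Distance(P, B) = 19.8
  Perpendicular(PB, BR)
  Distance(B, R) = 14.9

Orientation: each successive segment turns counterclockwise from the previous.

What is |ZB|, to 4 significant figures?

41.46

Z is at the origin; ZN runs at -136.0° with length 22.2, so N = (-15.97, -15.42). ∠ZNS = 120.0° gives NS at -76.00° from the x-axis; with |NS| = 17.3, S = (-11.78, -32.21). ∠NSU = 97.4° gives SU at 6.600° from the x-axis; with |SU| = 11.3, U = (-0.5590, -30.91). SU is perpendicular to UJ, so UJ runs at 96.60°; with |UJ| = 16.5, J = (-2.455, -14.52). ∠UJP = 103.8° gives JP at 172.8° from the x-axis; with |JP| = 17.2, P = (-19.52, -12.36). ∠JPB = 110.5° gives PB at -117.7° from the x-axis; with |PB| = 19.8, B = (-28.72, -29.89). Then |ZB| = |B − Z| = 41.46.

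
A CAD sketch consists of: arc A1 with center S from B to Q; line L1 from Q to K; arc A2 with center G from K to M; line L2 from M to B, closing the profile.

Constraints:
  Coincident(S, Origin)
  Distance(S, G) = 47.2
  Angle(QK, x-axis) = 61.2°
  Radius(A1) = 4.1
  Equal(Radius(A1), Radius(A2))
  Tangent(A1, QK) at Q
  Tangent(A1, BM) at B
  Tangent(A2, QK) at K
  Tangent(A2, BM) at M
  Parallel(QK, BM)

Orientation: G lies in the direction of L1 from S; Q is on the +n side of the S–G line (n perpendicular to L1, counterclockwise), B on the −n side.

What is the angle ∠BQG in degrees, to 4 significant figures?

85.04°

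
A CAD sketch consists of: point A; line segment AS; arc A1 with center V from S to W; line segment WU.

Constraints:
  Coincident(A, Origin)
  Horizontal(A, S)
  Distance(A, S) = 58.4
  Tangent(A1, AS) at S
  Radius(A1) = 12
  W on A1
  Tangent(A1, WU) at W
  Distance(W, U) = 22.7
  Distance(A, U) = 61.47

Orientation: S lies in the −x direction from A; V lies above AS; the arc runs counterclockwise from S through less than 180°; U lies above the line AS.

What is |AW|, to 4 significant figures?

48.49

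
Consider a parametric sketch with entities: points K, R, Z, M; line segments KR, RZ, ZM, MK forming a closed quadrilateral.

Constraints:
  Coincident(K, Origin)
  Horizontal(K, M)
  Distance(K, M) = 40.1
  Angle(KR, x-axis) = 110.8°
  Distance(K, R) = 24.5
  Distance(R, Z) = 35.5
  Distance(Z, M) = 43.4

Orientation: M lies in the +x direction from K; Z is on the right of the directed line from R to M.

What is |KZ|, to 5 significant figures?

12.000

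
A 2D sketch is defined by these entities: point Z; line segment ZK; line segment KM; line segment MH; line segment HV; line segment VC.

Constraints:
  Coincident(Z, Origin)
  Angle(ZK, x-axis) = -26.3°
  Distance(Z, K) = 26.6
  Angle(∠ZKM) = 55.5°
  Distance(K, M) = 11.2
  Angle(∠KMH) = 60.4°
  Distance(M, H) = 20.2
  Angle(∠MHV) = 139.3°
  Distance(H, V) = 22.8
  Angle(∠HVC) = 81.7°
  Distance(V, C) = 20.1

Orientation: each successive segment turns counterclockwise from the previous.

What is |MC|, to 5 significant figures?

35.848

∠MHV = 139.3° gives HV at -101.50° from the x-axis; with |HV| = 22.8, V = (1.7424, -35.423). ∠HVC = 81.7° gives VC at -3.2000° from the x-axis; with |VC| = 20.1, C = (21.811, -36.545). Then |MC| = |C − M| = 35.848.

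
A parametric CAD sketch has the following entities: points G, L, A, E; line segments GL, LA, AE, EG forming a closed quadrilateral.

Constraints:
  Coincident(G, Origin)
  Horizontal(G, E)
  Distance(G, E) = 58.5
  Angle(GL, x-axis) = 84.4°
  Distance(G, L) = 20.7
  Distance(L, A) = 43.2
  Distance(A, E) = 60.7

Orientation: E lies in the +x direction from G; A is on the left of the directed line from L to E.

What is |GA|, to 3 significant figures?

61.4

Checks: GL at 84.40° ✓; |LA| = 43.20 ✓; |AE| = 60.70 ✓.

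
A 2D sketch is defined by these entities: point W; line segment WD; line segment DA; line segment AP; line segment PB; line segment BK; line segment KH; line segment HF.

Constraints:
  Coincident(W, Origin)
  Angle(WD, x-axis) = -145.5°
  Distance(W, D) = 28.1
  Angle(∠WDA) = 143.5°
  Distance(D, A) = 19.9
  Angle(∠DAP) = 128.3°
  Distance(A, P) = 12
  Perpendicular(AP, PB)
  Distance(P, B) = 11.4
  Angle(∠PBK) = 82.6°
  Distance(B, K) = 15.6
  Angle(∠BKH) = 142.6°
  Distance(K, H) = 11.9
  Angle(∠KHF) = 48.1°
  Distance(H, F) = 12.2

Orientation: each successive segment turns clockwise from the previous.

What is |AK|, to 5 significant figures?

10.011

W is at the origin; WD runs at -145.5° with length 28.1, so D = (-23.158, -15.916). ∠WDA = 143.5° gives DA at 178.00° from the x-axis; with |DA| = 19.9, A = (-43.046, -15.222). ∠DAP = 128.3° gives AP at 126.30° from the x-axis; with |AP| = 12.0, P = (-50.150, -5.5504). AP is perpendicular to PB, so PB runs at 36.300°; with |PB| = 11.4, B = (-40.962, 1.1986). ∠PBK = 82.6° gives BK at -61.100° from the x-axis; with |BK| = 15.6, K = (-33.423, -12.459). Then |AK| = |K − A| = 10.011.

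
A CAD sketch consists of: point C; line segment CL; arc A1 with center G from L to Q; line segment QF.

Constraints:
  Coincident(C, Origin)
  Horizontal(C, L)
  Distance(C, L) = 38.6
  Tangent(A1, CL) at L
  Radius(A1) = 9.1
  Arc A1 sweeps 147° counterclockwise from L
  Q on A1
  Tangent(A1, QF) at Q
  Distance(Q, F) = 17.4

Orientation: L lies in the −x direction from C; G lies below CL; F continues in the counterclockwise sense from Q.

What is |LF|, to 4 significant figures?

27.92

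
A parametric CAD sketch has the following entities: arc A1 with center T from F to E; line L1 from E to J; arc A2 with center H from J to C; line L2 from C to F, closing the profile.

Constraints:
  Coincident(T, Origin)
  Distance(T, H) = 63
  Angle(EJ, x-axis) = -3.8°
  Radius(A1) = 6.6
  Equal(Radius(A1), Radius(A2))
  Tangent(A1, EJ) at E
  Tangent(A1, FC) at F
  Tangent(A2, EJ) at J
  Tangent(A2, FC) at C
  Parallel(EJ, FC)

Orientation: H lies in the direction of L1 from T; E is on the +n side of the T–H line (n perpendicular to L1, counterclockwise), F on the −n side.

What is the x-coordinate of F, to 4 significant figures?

-0.4374

The slot axis is L1's direction at -3.8°, so u = (cos -3.8°, sin -3.8°) = (0.9978, -0.06627) and n = (−sin -3.8°, cos -3.8°) = (0.06627, 0.9978). T is at the origin and H lies 63.0 along u from T, so H = 63.0·u = (62.86, -4.175). Tangency of A1 to both parallel lines with radius 6.6 puts E and F at T ± 6.6·n: E = (0.4374, 6.585), F = (-0.4374, -6.585). So F.x = -0.4374.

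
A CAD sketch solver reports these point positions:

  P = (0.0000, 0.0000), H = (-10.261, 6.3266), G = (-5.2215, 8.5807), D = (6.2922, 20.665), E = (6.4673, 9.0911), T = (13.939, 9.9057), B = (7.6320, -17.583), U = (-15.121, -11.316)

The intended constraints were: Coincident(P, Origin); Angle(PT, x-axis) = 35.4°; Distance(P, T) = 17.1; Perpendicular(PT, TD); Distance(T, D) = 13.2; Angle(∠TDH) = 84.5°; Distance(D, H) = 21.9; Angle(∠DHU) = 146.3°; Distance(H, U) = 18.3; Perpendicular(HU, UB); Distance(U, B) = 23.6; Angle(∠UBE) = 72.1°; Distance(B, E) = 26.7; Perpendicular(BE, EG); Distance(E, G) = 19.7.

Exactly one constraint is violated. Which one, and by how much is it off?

Distance(E, G) = 19.7 — off by 8.00.

P = (0.00, 0.00) ✓; PT at 35.40° ✓; |PT| = 17.10 ✓; ∠(PT, TD) = 90.00° ✓; |TD| = 13.20 ✓; ∠TDH = 84.50° ✓; |DH| = 21.90 ✓; ∠DHU = 146.3° ✓; |HU| = 18.30 ✓; ∠(HU, UB) = 90.00° ✓; |UB| = 23.60 ✓; ∠UBE = 72.10° ✓; |BE| = 26.70 ✓; ∠(BE, EG) = 90.00° ✓; |EG| = 11.70 ✗.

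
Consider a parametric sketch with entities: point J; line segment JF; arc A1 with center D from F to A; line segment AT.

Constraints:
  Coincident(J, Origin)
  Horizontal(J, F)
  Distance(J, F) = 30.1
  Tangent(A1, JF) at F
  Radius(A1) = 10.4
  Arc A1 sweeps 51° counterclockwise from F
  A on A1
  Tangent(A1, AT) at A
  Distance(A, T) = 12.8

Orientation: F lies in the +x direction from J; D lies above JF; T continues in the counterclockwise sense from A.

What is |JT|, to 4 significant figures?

48.25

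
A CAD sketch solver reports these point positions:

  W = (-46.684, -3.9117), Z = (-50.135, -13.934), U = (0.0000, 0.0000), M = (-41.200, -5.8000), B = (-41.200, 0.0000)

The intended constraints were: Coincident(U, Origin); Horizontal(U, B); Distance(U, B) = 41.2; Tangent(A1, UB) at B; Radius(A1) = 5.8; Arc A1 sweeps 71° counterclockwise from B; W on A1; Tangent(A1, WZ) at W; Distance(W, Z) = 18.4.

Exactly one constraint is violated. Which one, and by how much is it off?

Distance(W, Z) = 18.4 — off by 7.80.

U = (0.00, 0.00) ✓; U.y = 0.00, B.y = 0.00 ✓; |UB| = 41.20 ✓; ∠(MB, BU) = 90.00° ✓; |MB| = 5.800 ✓; bearing(M→W) − bearing(M→B) = 71.00° ✓; |MW| = 5.800 ✓; ∠(MW, WZ) = 90.00° ✓; |WZ| = 10.60 ✗.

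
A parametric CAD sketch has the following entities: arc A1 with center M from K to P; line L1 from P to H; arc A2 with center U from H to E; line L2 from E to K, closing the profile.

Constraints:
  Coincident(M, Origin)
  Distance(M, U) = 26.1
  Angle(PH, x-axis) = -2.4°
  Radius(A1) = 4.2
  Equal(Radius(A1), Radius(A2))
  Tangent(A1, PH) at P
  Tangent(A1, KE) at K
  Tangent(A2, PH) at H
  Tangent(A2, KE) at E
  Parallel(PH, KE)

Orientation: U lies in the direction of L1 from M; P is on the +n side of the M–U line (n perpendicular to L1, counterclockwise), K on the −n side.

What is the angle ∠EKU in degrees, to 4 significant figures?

9.142°

Tangency of A1 to both parallel lines with radius 4.2 puts P and K at M ± 4.2·n: P = (0.1759, 4.196), K = (-0.1759, -4.196). Equal radii place H and E the same way about U: H = U + 4.2·n = (26.25, 3.103), E = U − 4.2·n = (25.90, -5.289). Then cos ∠EKU = KE·KU / (|KE||KU|), giving 9.142°.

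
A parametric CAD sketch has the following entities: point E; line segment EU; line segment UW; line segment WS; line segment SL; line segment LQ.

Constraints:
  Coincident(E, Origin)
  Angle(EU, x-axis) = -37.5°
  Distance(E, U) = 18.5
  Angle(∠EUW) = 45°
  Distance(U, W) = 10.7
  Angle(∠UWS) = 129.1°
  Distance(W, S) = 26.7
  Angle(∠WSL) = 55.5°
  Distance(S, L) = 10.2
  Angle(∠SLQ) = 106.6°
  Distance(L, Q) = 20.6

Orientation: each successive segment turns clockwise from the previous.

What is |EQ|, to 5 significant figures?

11.203

∠WSL = 55.5° gives SL at 12.100° from the x-axis; with |SL| = 10.2, L = (-5.3576, 7.8246). ∠SLQ = 106.6° gives LQ at -61.300° from the x-axis; with |LQ| = 20.6, Q = (4.5350, -10.245). Then |EQ| = |Q − E| = 11.203.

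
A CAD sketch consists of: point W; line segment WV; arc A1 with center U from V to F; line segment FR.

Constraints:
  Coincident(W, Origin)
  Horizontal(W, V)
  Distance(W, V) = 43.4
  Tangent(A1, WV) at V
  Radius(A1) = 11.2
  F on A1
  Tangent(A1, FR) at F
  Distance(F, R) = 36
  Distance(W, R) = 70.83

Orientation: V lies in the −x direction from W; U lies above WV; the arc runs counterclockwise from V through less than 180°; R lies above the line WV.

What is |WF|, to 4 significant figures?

37.79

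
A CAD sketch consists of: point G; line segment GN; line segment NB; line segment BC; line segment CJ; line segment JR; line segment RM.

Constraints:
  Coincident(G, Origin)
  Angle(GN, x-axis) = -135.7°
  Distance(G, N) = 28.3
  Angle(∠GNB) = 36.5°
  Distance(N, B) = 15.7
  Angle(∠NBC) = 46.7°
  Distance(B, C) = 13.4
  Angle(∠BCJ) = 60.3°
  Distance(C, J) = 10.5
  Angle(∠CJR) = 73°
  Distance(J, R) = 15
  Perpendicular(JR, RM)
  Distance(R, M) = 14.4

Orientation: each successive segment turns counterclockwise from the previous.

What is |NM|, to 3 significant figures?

23.2

G is at the origin; GN runs at -135.7° with length 28.3, so N = (-20.3, -19.8). ∠GNB = 36.5° gives NB at 7.80° from the x-axis; with |NB| = 15.7, B = (-4.70, -17.6). ∠NBC = 46.7° gives BC at 141° from the x-axis; with |BC| = 13.4, C = (-15.1, -9.22). ∠BCJ = 60.3° gives CJ at -99.2° from the x-axis; with |CJ| = 10.5, J = (-16.8, -19.6). ∠CJR = 73.0° gives JR at 7.80° from the x-axis; with |JR| = 15.0, R = (-1.95, -17.5). JR ⟂ RM, so RM runs at 97.8°; with |RM| = 14.4, M = (-3.90, -3.28). Then |NM| = |M − N| = 23.2.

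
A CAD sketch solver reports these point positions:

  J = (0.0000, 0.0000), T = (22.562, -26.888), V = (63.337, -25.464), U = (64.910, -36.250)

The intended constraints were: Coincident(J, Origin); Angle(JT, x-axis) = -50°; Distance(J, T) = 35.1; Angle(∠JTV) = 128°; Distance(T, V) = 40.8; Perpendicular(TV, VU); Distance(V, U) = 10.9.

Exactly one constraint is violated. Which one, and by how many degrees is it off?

Perpendicular(TV, VU) — off by 6.30°.

J = (0.00, 0.00) ✓; JT at -50.00° ✓; |JT| = 35.10 ✓; ∠JTV = 128.0° ✓; |TV| = 40.80 ✓; ∠(TV, VU) = 83.70° ✗; |VU| = 10.90 ✓.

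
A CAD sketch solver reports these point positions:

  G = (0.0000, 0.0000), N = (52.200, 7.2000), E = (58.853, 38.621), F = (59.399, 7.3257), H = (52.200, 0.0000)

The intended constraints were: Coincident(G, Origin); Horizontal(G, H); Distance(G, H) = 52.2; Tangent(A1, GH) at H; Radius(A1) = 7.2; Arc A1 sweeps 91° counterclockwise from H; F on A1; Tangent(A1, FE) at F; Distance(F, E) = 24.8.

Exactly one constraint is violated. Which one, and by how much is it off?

Distance(F, E) = 24.8 — off by 6.50.

G = (0.00, 0.00) ✓; G.y = 0.00, H.y = 0.00 ✓; |GH| = 52.20 ✓; ∠(NH, HG) = 90.00° ✓; |NH| = 7.200 ✓; bearing(N→F) − bearing(N→H) = 91.00° ✓; |NF| = 7.200 ✓; ∠(NF, FE) = 90.00° ✓; |FE| = 31.30 ✗.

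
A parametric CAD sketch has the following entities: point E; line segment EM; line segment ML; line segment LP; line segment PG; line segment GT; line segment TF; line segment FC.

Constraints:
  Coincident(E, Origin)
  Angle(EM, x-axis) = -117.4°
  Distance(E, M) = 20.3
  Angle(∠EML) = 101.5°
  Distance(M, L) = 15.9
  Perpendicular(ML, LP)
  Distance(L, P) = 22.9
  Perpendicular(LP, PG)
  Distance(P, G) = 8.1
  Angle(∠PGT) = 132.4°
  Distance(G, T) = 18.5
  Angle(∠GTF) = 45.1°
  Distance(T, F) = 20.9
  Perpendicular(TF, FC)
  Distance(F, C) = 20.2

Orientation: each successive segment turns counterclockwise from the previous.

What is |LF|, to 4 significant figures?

10.15

E is at the origin; EM runs at -117.4° with length 20.3, so M = (-9.342, -18.02). ∠EML = 101.5° gives ML at -38.90° from the x-axis; with |ML| = 15.9, L = (3.032, -28.01). ML ⟂ LP, so LP runs at 51.10°; with |LP| = 22.9, P = (17.41, -10.19). LP is perpendicular to PG, so PG runs at 141.1°; with |PG| = 8.1, G = (11.11, -5.099). ∠PGT = 132.4° gives GT at -171.3° from the x-axis; with |GT| = 18.5, T = (-7.179, -7.897). ∠GTF = 45.1° gives TF at -36.40° from the x-axis; with |TF| = 20.9, F = (9.644, -20.30). Then |LF| = |F − L| = 10.15.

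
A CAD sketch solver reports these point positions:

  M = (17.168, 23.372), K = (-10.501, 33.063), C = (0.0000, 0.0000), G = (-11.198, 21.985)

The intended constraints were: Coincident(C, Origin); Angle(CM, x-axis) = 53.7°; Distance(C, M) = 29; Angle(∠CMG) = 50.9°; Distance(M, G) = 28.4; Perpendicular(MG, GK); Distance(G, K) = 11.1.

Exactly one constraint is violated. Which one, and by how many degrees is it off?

Perpendicular(MG, GK) — off by 6.40°.

C = (0.00, 0.00) ✓; CM at 53.70° ✓; |CM| = 29.00 ✓; ∠CMG = 50.90° ✓; |MG| = 28.40 ✓; ∠(MG, GK) = 96.40° ✗; |GK| = 11.10 ✓.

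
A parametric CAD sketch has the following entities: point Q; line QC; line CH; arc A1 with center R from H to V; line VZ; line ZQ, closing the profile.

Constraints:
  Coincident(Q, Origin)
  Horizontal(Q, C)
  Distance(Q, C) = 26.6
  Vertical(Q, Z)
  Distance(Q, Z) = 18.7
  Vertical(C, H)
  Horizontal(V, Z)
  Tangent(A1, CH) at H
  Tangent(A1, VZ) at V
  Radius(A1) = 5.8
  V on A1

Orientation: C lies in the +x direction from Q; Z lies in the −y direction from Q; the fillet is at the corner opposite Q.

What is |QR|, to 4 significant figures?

24.48

Q is at the origin; Q and C share the same y with |QC| = 26.6 and C on the +x side, so C = (26.60, 0.000). QZ is vertical with |QZ| = 18.7 and Z on the −y side, so Z = (0.000, -18.70). The virtual corner opposite Q is at (26.60, -18.70). The tangent condition forces RH to be normal to CH and since A1 is tangent to VZ there, RV ⟂ VZ, with radius 5.8, so the center R sits 5.8 in from both sides at R = (20.80, -12.90). Then |QR| = |R − Q| = 24.48.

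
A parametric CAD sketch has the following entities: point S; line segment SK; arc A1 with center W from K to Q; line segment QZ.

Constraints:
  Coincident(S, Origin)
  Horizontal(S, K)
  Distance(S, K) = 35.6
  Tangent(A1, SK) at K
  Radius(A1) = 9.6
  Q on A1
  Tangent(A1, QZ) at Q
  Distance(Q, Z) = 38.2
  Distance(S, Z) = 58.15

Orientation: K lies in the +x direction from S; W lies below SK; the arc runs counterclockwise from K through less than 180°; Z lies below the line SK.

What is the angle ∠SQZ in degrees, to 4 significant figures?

121.2°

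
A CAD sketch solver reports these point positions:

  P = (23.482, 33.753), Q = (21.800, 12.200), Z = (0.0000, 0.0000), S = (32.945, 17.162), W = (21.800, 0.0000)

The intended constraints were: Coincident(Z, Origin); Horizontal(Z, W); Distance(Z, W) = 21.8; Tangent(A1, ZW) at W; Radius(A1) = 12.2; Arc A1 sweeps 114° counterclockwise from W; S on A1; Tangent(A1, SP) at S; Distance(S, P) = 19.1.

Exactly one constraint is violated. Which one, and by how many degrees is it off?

Tangent(A1, SP) at S — off by 5.70°.

Z = (0.00, 0.00) ✓; Z.y = 0.00, W.y = 0.00 ✓; |ZW| = 21.80 ✓; ∠(QW, WZ) = 90.00° ✓; |QW| = 12.20 ✓; bearing(Q→S) − bearing(Q→W) = 114.0° ✓; |QS| = 12.20 ✓; ∠(QS, SP) = 84.30° ✗; |SP| = 19.10 ✓.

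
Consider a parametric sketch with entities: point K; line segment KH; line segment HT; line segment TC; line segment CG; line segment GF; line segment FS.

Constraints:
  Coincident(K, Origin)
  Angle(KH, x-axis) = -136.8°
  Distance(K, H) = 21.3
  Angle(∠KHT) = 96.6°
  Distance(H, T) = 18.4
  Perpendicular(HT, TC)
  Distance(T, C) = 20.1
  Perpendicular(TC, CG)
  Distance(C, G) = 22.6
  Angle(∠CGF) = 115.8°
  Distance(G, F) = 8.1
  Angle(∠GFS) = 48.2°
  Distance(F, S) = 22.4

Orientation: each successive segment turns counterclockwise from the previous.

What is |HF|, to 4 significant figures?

14.96

K is at the origin; KH runs at -136.8° with length 21.3, so H = (-15.53, -14.58). ∠KHT = 96.6° gives HT at -53.40° from the x-axis; with |HT| = 18.4, T = (-4.556, -29.35). HT ⟂ TC, so TC runs at 36.60°; with |TC| = 20.1, C = (11.58, -17.37). TC ⟂ CG, so CG runs at 126.6°; with |CG| = 22.6, G = (-1.895, 0.7751). ∠CGF = 115.8° gives GF at -169.2° from the x-axis; with |GF| = 8.1, F = (-9.851, -0.7427). Then |HF| = |F − H| = 14.96.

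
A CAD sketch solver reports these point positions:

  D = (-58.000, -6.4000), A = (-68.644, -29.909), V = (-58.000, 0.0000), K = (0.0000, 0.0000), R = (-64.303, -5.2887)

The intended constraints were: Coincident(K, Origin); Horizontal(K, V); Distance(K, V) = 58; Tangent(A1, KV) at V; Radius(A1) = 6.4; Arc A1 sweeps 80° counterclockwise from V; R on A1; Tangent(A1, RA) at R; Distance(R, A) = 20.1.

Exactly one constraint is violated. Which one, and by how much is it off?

Distance(R, A) = 20.1 — off by 4.90.

K = (0.00, 0.00) ✓; K.y = 0.00, V.y = 0.00 ✓; |KV| = 58.00 ✓; ∠(DV, VK) = 90.00° ✓; |DV| = 6.400 ✓; bearing(D→R) − bearing(D→V) = 80.00° ✓; |DR| = 6.400 ✓; ∠(DR, RA) = 90.00° ✓; |RA| = 25.00 ✗.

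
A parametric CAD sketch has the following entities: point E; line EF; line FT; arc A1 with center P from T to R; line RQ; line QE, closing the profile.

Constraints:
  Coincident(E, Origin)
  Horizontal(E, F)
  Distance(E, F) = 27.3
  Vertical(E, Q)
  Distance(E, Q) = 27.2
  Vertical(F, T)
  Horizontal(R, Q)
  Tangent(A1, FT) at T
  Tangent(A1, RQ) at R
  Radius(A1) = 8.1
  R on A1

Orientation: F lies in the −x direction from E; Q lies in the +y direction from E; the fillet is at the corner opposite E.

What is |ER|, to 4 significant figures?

33.29

E is at the origin; EF is horizontal with |EF| = 27.3 and F on the −x side, so F = (-27.30, 0.000). EQ is vertical with |EQ| = 27.2 and Q on the +y side, so Q = (0.000, 27.20). The virtual corner opposite E is at (-27.30, 27.20). Since A1 is tangent to FT there, PT ⟂ FT and tangency of A1 to RQ means the radius PR is perpendicular to RQ, with radius 8.1, so the center P sits 8.1 in from both sides at P = (-19.20, 19.10). That places the tangent points at T = (-27.30, 19.10) on FT and R = (-19.20, 27.20) on RQ. Then |ER| = |R − E| = 33.29.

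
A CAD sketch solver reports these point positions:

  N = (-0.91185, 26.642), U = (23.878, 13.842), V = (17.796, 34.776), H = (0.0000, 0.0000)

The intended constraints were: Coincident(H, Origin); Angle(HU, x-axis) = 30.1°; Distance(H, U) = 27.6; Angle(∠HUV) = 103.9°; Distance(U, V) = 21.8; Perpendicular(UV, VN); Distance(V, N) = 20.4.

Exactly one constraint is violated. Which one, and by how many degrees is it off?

Perpendicular(UV, VN) — off by 7.30°.

H = (0.00, 0.00) ✓; HU at 30.10° ✓; |HU| = 27.60 ✓; ∠HUV = 103.9° ✓; |UV| = 21.80 ✓; ∠(UV, VN) = 97.30° ✗; |VN| = 20.40 ✓.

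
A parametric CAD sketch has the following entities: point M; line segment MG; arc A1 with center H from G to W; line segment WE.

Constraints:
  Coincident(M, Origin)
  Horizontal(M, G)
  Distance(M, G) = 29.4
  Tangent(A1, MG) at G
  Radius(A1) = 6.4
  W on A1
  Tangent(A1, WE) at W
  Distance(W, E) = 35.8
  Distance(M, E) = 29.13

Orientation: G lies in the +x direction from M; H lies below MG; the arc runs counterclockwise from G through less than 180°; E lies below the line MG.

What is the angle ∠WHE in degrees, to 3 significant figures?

79.9°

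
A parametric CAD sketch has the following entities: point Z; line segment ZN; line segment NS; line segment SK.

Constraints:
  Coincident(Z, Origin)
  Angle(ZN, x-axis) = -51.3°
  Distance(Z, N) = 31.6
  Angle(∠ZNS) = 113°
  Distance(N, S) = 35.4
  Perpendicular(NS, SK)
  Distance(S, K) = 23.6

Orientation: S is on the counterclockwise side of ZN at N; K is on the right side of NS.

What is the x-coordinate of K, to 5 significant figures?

60.223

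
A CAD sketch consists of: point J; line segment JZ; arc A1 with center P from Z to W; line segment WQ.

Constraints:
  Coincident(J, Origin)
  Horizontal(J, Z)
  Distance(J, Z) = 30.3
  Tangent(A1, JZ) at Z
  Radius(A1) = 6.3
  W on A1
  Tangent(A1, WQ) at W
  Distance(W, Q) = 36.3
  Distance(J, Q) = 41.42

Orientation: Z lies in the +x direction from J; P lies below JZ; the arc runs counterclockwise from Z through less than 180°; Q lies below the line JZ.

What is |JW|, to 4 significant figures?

24.68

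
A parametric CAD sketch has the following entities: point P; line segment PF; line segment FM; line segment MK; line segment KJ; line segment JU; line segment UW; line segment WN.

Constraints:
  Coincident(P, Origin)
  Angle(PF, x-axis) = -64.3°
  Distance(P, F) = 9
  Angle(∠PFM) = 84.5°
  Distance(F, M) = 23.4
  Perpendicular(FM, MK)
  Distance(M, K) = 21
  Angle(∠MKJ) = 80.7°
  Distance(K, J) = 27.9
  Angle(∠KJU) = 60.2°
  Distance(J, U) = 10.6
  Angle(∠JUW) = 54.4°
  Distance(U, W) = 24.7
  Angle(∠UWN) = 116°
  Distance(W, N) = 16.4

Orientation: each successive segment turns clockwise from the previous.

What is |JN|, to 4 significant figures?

26.44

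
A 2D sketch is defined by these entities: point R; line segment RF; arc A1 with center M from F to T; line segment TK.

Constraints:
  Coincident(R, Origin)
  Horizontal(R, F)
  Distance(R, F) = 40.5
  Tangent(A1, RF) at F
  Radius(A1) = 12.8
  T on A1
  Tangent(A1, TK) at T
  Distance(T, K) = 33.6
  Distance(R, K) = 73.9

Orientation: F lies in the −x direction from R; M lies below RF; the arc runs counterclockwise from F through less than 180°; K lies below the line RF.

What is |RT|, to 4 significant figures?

53.95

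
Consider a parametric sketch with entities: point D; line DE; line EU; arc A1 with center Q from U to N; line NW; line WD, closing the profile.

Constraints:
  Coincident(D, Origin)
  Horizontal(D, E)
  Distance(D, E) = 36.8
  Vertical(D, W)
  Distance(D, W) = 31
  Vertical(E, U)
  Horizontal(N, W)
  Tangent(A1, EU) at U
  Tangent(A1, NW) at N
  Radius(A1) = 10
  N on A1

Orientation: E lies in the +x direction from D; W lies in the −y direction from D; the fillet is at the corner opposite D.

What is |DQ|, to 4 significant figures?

34.05

DW is vertical with |DW| = 31.0 and W on the −y side, so W = (0.000, -31.00). The virtual corner opposite D is at (36.80, -31.00). Since A1 is tangent to EU there, QU ⟂ EU and tangency of A1 to NW means the radius QN is perpendicular to NW, with radius 10.0, so the center Q sits 10.0 in from both sides at Q = (26.80, -21.00). Then |DQ| = |Q − D| = 34.05.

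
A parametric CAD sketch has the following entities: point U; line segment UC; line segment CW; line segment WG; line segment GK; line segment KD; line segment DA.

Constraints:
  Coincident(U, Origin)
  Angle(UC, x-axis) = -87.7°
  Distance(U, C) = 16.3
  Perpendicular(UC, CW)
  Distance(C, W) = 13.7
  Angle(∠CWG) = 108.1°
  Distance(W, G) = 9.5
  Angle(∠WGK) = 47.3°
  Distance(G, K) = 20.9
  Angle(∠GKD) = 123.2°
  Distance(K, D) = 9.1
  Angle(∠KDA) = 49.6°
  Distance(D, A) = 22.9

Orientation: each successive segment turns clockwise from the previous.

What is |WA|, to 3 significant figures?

3.97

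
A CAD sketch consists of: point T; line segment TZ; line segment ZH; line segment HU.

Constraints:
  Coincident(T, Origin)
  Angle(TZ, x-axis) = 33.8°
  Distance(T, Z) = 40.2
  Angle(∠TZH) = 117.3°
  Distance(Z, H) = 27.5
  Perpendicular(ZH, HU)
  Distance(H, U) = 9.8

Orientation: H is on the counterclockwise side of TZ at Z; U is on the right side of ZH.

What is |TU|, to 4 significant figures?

64.67

T is at the origin; TZ runs at 33.8° with length 40.2, so Z = 40.2·(cos 33.8°, sin 33.8°) = (33.41, 22.36). ∠TZH = 117.3°, so ZH runs at 33.8° + (180° − 117.3°) = 96.50° from the x-axis; with |ZH| = 27.5, H = Z + 27.5·(cos 96.50°, sin 96.50°) = (30.29, 49.69). The perpendicularity gives HU at right angles to ZH; with |HU| = 9.8 on the right of ZH, U = H + 9.8·(0.9936, 0.1132) = (40.03, 50.80). Then |TU| = |U − T| = 64.67.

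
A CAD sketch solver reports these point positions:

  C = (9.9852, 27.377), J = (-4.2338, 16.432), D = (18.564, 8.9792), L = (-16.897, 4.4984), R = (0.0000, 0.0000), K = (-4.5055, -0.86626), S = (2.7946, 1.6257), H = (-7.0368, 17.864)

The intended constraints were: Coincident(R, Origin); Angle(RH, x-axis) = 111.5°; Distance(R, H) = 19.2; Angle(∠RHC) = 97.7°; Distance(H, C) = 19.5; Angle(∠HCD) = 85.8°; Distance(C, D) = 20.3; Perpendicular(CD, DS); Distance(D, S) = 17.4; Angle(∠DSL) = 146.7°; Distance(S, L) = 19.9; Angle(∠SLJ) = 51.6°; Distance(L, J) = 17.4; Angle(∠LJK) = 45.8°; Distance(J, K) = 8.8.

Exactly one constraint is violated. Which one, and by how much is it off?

Distance(J, K) = 8.8 — off by 8.50.

R = (0.00, 0.00) ✓; RH at 111.5° ✓; |RH| = 19.20 ✓; ∠RHC = 97.70° ✓; |HC| = 19.50 ✓; ∠HCD = 85.80° ✓; |CD| = 20.30 ✓; ∠(CD, DS) = 90.00° ✓; |DS| = 17.40 ✓; ∠DSL = 146.7° ✓; |SL| = 19.90 ✓; ∠SLJ = 51.60° ✓; |LJ| = 17.40 ✓; ∠LJK = 45.80° ✓; |JK| = 17.30 ✗.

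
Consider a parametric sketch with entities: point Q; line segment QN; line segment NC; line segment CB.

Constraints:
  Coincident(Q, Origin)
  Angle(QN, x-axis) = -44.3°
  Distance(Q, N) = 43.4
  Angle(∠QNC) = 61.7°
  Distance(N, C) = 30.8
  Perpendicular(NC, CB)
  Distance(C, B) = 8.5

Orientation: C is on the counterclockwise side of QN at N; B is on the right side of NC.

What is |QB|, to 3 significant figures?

47.8

Q is at the origin; QN runs at -44.3° with length 43.4, so N = 43.4·(cos -44.3°, sin -44.3°) = (31.1, -30.3). ∠QNC = 61.7°, so NC runs at -44.3° + (180° − 61.7°) = 74.0° from the x-axis; with |NC| = 30.8, C = N + 30.8·(cos 74.0°, sin 74.0°) = (39.6, -0.704). NC ⟂ CB; with |CB| = 8.5 on the right of NC, B = C + 8.5·(0.961, -0.276) = (47.7, -3.05). Then |QB| = |B − Q| = 47.8.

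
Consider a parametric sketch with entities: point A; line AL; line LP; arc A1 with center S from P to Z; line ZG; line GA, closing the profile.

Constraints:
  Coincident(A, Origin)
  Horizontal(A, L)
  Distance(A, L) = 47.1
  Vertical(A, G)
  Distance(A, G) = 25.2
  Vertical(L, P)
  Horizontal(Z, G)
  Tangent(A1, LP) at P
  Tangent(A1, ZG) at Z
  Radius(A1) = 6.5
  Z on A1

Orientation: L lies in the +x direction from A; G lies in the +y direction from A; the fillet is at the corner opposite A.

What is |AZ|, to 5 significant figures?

47.785

A is at the origin; AL is horizontal with |AL| = 47.1 and L on the +x side, so L = (47.100, 0.0000). A and G share the same x with |AG| = 25.2 and G on the +y side, so G = (0.0000, 25.200). The virtual corner opposite A is at (47.100, 25.200). The tangent condition forces SP to be normal to LP and tangency of A1 to ZG means the radius SZ is perpendicular to ZG, with radius 6.5, so the center S sits 6.5 in from both sides at S = (40.600, 18.700). That places the tangent points at P = (47.100, 18.700) on LP and Z = (40.600, 25.200) on ZG. Then |AZ| = |Z − A| = 47.785.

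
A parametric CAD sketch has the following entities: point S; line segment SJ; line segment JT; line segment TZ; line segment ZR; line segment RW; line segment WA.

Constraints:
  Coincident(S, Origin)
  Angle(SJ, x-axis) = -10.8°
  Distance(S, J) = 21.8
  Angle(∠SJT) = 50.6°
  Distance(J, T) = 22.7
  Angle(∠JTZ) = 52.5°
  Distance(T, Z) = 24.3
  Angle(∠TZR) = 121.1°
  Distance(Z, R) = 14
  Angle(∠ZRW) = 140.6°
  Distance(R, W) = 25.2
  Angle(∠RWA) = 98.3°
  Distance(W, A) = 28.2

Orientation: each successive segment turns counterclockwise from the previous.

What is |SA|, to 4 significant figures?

44.44

∠ZRW = 140.6° gives RW at -15.60° from the x-axis; with |RW| = 25.2, W = (33.00, -24.62). ∠RWA = 98.3° gives WA at 66.10° from the x-axis; with |WA| = 28.2, A = (44.43, 1.166). Then |SA| = |A − S| = 44.44.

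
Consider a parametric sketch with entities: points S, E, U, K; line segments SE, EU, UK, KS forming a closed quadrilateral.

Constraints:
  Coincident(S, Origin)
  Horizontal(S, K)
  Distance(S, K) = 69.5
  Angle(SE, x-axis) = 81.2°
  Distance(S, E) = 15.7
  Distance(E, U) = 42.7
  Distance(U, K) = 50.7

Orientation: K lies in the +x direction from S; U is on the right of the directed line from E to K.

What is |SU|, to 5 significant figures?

31.962

S is at the origin; S and K share the same y with |SK| = 69.5 and K in +x, so K = (69.5, 0). SE runs at 81.2° with |SE| = 15.7, so E = (2.4019, 15.515). U is determined by |EU| = 42.7 and |UK| = 50.7 together: it lies at the intersection of circle(E, 42.7) and circle(K, 50.7). With |EK| = 68.869, the foot of the radical line on EK is 29.009 from E and the perpendicular offset is √(42.7² − 29.009²) = 31.333. Taking the right-of-EK solution: U = (23.607, -21.548).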